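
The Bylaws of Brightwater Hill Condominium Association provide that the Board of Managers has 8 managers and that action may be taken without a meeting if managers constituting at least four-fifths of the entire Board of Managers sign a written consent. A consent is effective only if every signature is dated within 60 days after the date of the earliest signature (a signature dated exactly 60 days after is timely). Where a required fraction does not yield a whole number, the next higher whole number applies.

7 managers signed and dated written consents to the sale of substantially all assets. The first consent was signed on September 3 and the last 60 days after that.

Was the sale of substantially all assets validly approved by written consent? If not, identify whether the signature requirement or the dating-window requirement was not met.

Effective — both the signature and dating-window requirements are satisfied.

Signatures required: at least four-fifths of 8 — 4/5 of 8 = 6.40, rounded up to 7, so 7 needed; 7 signed. Sufficient.
Dating window: the latest signature is 60 days after the earliest; the limit is 60 days. Within the window.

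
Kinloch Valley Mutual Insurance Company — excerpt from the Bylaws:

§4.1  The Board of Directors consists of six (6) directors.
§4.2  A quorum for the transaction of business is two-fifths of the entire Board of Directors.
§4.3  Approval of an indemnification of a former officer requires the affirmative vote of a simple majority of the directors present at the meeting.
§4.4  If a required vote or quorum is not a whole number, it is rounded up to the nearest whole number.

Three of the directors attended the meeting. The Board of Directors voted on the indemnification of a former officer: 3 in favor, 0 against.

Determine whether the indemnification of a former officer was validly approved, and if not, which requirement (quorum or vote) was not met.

Quorum: 3 present; quorum is 3. Satisfied.
Vote: the indemnification of a former officer requires a majority of the directors present (3). A majority of 3 is 2, so 2 affirmative votes are needed; 3 voted in favor. Satisfied.

Valid — all requirements satisfied.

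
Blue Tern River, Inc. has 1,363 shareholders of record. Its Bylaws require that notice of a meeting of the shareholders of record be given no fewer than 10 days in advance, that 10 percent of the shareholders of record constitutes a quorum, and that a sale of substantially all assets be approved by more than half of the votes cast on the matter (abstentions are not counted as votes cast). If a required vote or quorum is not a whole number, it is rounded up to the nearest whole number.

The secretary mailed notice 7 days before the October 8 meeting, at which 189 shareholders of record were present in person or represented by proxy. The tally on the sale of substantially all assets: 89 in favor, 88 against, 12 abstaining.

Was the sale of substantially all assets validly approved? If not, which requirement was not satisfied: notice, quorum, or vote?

Invalid — notice requirement not satisfied.

Notice: 7 days given; 10 required. Not satisfied.
Quorum: 10% of 1,363 = 136.30, rounded up to 137; 189 present. Satisfied.
Vote: requires a majority of the votes cast (189 − 12 abstaining = 177); a majority of 177 is 89, so 89 needed; 89 in favor. Satisfied.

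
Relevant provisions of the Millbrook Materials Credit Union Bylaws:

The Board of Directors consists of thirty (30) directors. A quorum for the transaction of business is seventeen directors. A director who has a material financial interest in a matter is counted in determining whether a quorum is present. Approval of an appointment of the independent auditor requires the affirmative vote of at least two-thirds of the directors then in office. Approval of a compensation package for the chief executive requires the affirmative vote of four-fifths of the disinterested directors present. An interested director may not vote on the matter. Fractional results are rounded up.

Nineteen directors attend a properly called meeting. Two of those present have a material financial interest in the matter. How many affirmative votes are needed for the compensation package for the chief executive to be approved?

The compensation package for the chief executive requires four-fifths of the disinterested directors present (19 − 2 = 17).
4/5 of 17 = 13.60, rounded up to 14.

14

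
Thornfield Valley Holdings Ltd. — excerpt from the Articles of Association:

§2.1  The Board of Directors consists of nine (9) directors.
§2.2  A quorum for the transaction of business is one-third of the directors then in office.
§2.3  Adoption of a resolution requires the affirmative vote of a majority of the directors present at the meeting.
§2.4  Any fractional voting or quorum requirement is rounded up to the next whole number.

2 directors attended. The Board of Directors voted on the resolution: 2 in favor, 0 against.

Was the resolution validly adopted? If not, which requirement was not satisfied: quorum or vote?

Quorum: 2 present; quorum is 3. Not satisfied.
Vote: the resolution requires a majority of the directors present (2). A majority of 2 is 2, so 2 affirmative votes are needed; 2 voted in favor. Satisfied. (Moot — without a quorum no business can be validly transacted.)

Invalid — quorum requirement not satisfied.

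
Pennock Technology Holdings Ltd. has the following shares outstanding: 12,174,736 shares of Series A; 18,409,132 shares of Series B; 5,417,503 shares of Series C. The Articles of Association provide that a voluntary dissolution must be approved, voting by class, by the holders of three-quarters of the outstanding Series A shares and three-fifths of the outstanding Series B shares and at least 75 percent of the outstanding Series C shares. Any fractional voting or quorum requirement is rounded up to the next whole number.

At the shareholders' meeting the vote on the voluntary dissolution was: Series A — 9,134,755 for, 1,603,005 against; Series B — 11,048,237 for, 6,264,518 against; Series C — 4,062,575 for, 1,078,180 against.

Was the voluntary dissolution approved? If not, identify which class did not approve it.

Series A: 3/4 of 12174736 = 9131052; 9,131,052 required, 9,134,755 in favor — approved.
Series B: 3/5 of 18409132 = 11045479.20, rounded up to 11045480; 11,045,480 required, 11,048,237 in favor — approved.
Series C: 3/4 of 5417503 = 4063127.25, rounded up to 4063128; 4,063,128 required, 4,062,575 in favor — not approved.

Not approved — the Series C shares did not give the required vote.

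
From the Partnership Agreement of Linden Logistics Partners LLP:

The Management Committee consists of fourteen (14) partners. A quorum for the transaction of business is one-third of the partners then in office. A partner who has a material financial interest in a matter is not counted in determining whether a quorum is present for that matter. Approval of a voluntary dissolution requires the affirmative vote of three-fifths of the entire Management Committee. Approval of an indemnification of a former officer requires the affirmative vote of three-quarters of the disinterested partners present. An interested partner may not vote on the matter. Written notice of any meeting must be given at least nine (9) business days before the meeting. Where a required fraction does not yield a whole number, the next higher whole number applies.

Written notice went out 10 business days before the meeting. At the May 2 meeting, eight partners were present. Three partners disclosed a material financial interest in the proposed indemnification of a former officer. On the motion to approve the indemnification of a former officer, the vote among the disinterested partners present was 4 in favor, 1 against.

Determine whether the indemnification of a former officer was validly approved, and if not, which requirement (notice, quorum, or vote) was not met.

Valid — all requirements satisfied.

Notice: 10 business days given; 9 required (10 ≥ 9). Satisfied.
Quorum: 8 present, but the 3 interested partners do not count, leaving 5. Quorum is 5. Satisfied.
Vote: the indemnification of a former officer requires three-fourths of the disinterested partners present (8 − 3 = 5). 3/4 of 5 = 3.75, rounded up to 4, so 4 affirmative votes are needed; 4 voted in favor. Satisfied.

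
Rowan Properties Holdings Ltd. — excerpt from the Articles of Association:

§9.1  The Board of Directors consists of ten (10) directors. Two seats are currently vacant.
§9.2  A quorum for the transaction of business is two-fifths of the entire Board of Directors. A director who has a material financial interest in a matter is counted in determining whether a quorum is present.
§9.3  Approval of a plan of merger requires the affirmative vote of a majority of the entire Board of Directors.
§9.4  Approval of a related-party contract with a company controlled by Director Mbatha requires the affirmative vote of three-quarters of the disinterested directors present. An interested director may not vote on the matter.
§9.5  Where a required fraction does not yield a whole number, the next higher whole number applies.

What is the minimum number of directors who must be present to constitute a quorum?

4

2/5 of 10 = 4.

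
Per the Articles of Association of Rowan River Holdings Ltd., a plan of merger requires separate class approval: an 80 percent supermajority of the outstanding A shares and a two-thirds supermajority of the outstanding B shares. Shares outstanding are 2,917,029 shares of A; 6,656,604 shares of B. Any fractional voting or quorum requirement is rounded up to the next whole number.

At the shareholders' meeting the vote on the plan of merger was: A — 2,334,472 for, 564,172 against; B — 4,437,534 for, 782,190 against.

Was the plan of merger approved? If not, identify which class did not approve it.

Not approved — the B shares did not give the required vote.

A: 4/5 of 2917029 = 2333623.20, rounded up to 2333624; 2,333,624 required, 2,334,472 in favor — approved.
B: 2/3 of 6656604 = 4437736; 4,437,736 required, 4,437,534 in favor — not approved.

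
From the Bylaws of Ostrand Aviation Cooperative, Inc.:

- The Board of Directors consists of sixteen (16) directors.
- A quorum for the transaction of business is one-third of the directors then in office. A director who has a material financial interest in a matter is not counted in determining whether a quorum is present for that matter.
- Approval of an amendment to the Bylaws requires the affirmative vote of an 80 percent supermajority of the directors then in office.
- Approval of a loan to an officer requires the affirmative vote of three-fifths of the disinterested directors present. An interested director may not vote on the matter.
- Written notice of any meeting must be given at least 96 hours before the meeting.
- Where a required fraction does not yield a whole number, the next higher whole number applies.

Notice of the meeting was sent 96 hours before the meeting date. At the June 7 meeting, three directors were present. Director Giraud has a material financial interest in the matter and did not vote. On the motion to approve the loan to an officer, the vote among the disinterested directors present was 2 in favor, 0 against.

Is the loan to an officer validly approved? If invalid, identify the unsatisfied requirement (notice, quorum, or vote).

Invalid — quorum requirement not satisfied.

Notice: 96 hours given; 96 required (96 ≥ 96). Satisfied.
Quorum: 3 present, but the 1 interested director does not count, leaving 2. Quorum is 6. Not satisfied.
Vote: the loan to an officer requires three-fifths of the disinterested directors present (3 − 1 = 2). 3/5 of 2 = 1.20, rounded up to 2, so 2 affirmative votes are needed; 2 voted in favor. Satisfied. (Moot — without a quorum no business can be validly transacted.)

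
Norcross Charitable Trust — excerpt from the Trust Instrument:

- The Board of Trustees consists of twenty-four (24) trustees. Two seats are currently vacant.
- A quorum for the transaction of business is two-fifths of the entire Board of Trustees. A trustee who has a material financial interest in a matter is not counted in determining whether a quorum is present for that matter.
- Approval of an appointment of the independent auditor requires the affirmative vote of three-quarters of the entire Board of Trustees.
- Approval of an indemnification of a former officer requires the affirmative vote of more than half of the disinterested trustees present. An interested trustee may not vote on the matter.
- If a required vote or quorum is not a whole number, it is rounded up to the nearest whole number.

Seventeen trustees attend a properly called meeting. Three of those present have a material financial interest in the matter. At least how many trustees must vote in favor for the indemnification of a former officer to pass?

8

The indemnification of a former officer requires a majority of the disinterested trustees present (17 − 3 = 14).
A majority of 14 is 8.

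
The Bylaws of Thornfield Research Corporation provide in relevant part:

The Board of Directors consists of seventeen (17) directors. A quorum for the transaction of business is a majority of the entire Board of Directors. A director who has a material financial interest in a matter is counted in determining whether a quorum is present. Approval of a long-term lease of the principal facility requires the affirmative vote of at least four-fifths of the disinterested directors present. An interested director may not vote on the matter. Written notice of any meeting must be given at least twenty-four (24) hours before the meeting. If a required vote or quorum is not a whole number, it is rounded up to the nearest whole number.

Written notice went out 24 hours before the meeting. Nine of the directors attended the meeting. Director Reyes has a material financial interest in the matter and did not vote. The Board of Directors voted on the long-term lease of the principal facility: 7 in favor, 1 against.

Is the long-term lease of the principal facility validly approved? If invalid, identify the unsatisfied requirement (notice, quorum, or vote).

Notice: 24 hours given; 24 required (24 ≥ 24). Satisfied.
Quorum: 9 present (interested directors count toward quorum); quorum is 9. Satisfied.
Vote: the long-term lease of the principal facility requires four-fifths of the disinterested directors present (9 − 1 = 8). 4/5 of 8 = 6.40, rounded up to 7, so 7 affirmative votes are needed; 7 voted in favor. Satisfied.

Valid — all requirements satisfied.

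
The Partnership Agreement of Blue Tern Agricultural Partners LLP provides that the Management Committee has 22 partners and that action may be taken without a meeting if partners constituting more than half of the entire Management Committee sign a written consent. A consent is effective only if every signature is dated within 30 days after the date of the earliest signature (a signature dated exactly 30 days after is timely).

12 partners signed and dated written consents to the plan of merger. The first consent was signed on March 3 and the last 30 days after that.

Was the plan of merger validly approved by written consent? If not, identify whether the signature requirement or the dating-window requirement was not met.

Effective — both the signature and dating-window requirements are satisfied.

Signatures required: more than half of 22 — a majority of 22 is 12, so 12 needed; 12 signed. Sufficient.
Dating window: the latest signature is 30 days after the earliest; the limit is 30 days. Within the window.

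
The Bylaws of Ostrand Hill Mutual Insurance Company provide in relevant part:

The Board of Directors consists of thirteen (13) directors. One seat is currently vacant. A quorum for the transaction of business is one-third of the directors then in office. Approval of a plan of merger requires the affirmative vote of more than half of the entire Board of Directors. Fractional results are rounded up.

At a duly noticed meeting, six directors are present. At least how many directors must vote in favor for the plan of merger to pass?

7

The plan of merger requires a majority of the entire Board of Directors (13).
A majority of 13 is 7.
(Only 6 can vote, so the plan of merger cannot pass at this meeting, but the required vote is still 7.)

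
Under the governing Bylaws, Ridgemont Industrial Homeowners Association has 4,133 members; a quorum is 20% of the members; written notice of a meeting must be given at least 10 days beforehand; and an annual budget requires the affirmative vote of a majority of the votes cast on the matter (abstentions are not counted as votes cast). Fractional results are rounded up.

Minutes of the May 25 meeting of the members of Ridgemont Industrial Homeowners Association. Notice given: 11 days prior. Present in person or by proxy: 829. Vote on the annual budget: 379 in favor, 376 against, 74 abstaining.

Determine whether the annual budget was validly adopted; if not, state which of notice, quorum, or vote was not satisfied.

Valid — all requirements satisfied.

Notice: 11 days given; 10 required. Satisfied.
Quorum: 20% of 4,133 = 826.60, rounded up to 827; 829 present. Satisfied.
Vote: requires a majority of the votes cast (829 − 74 abstaining = 755); a majority of 755 is 378, so 378 needed; 379 in favor. Satisfied.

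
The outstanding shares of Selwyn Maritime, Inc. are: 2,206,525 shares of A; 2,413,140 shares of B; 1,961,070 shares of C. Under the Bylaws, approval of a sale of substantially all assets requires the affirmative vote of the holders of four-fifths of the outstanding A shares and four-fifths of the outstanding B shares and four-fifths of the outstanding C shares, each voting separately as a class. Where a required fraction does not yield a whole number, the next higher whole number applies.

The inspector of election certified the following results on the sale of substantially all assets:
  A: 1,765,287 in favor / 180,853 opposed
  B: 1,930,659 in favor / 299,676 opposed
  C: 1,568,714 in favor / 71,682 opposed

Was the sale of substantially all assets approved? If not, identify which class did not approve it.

Not approved — the C shares did not give the required vote.

A: 4/5 of 2206525 = 1765220; 1,765,220 required, 1,765,287 in favor — approved.
B: 4/5 of 2413140 = 1930512; 1,930,512 required, 1,930,659 in favor — approved.
C: 4/5 of 1961070 = 1568856; 1,568,856 required, 1,568,714 in favor — not approved.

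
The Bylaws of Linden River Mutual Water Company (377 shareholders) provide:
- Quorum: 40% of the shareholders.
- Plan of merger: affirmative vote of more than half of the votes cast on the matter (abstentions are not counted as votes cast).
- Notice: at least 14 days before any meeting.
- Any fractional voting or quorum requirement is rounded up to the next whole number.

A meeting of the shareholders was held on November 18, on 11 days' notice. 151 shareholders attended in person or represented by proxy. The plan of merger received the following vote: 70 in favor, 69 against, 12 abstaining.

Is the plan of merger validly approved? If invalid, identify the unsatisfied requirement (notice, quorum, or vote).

Notice: 11 days given; 14 required. Not satisfied.
Quorum: 40% of 377 = 150.80, rounded up to 151; 151 present. Satisfied.
Vote: requires a majority of the votes cast (151 − 12 abstaining = 139); a majority of 139 is 70, so 70 needed; 70 in favor. Satisfied.

Invalid — notice requirement not satisfied.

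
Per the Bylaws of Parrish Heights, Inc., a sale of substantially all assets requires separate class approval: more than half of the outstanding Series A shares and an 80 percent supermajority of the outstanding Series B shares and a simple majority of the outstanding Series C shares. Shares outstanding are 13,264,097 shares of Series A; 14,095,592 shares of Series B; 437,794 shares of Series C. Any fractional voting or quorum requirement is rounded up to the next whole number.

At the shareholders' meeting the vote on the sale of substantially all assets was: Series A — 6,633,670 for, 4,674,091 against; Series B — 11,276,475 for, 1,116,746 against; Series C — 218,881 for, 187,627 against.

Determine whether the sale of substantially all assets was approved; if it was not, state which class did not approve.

Series A: a majority of 13264097 is 6632049; 6,632,049 required, 6,633,670 in favor — approved.
Series B: 4/5 of 14095592 = 11276473.60, rounded up to 11276474; 11,276,474 required, 11,276,475 in favor — approved.
Series C: a majority of 437794 is 218898; 218,898 required, 218,881 in favor — not approved.

Not approved — the Series C shares did not give the required vote.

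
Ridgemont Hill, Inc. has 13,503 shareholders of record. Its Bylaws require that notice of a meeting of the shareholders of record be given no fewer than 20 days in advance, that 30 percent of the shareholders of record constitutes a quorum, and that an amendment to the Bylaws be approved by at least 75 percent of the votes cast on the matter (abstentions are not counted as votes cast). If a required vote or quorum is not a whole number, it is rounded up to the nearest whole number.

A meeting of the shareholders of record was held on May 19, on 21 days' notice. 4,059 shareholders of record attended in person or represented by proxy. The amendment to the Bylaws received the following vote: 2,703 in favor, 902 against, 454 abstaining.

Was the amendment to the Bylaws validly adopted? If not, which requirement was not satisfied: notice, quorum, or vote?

Invalid — vote requirement not satisfied.

Notice: 21 days given; 20 required. Satisfied.
Quorum: 30% of 13,503 = 4,050.90, rounded up to 4,051; 4,059 present. Satisfied.
Vote: requires three-fourths of the votes cast (4,059 − 454 abstaining = 3,605); 3/4 of 3605 = 2703.75, rounded up to 2704, so 2,704 needed; 2,703 in favor. Not satisfied.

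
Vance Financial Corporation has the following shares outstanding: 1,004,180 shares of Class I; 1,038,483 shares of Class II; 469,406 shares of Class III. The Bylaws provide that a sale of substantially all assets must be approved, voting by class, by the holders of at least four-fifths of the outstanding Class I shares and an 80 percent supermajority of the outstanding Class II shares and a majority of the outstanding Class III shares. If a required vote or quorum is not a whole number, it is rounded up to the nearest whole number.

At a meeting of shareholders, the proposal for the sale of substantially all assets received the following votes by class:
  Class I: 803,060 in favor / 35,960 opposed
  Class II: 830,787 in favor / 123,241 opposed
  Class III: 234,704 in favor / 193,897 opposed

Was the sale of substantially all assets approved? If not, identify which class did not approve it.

Class I: 4/5 of 1004180 = 803344; 803,344 required, 803,060 in favor — not approved.
Class II: 4/5 of 1038483 = 830786.40, rounded up to 830787; 830,787 required, 830,787 in favor — approved.
Class III: a majority of 469406 is 234704; 234,704 required, 234,704 in favor — approved.

Not approved — the Class I shares did not give the required vote.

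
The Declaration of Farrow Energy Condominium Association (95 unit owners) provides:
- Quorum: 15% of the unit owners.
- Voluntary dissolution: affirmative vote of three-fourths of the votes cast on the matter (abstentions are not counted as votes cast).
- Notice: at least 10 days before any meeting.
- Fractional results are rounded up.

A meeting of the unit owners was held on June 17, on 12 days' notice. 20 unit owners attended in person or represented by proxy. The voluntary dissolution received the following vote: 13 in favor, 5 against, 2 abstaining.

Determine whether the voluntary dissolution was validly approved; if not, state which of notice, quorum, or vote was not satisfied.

Notice: 12 days given; 10 required. Satisfied.
Quorum: 15% of 95 = 14.25, rounded up to 15; 20 present. Satisfied.
Vote: requires three-fourths of the votes cast (20 − 2 abstaining = 18); 3/4 of 18 = 13.50, rounded up to 14, so 14 needed; 13 in favor. Not satisfied.

Invalid — vote requirement not satisfied.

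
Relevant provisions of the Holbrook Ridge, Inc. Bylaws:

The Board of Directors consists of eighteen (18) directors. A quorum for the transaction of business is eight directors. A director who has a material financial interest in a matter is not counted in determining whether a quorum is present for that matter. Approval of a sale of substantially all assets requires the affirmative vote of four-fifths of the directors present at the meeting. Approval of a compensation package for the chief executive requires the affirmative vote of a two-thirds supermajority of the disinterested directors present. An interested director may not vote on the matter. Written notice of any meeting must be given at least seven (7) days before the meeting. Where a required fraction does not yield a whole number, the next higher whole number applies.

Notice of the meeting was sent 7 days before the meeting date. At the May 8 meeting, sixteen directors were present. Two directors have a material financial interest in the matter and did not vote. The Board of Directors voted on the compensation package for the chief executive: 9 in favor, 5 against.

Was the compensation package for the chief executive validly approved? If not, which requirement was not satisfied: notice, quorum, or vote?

Invalid — vote requirement not satisfied.

Notice: 7 days given; 7 required (7 ≥ 7). Satisfied.
Quorum: 16 present, but the 2 interested directors do not count, leaving 14. Quorum is 8. Satisfied.
Vote: the compensation package for the chief executive requires two-thirds of the disinterested directors present (16 − 2 = 14). 2/3 of 14 = 9.33, rounded up to 10, so 10 affirmative votes are needed; 9 voted in favor. Not satisfied.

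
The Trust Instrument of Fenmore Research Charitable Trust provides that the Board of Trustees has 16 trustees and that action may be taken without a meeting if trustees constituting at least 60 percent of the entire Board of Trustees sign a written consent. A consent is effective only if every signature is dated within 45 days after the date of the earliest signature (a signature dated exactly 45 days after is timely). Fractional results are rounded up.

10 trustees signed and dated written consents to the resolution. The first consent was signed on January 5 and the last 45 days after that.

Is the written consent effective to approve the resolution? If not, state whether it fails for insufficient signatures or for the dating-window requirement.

Effective — both the signature and dating-window requirements are satisfied.

Signatures required: at least 60 percent of 16 — 3/5 of 16 = 9.60, rounded up to 10, so 10 needed; 10 signed. Sufficient.
Dating window: the latest signature is 45 days after the earliest; the limit is 45 days. Within the window.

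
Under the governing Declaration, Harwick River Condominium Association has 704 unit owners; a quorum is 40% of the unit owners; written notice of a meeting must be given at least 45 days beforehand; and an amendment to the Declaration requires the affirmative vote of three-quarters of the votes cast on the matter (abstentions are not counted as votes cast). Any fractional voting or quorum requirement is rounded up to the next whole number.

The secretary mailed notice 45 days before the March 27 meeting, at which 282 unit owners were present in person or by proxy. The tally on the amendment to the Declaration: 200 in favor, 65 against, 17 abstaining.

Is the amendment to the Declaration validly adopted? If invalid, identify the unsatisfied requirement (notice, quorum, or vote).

Valid — all requirements satisfied.

Notice: 45 days given; 45 required. Satisfied.
Quorum: 40% of 704 = 281.60, rounded up to 282; 282 present. Satisfied.
Vote: requires three-fourths of the votes cast (282 − 17 abstaining = 265); 3/4 of 265 = 198.75, rounded up to 199, so 199 needed; 200 in favor. Satisfied.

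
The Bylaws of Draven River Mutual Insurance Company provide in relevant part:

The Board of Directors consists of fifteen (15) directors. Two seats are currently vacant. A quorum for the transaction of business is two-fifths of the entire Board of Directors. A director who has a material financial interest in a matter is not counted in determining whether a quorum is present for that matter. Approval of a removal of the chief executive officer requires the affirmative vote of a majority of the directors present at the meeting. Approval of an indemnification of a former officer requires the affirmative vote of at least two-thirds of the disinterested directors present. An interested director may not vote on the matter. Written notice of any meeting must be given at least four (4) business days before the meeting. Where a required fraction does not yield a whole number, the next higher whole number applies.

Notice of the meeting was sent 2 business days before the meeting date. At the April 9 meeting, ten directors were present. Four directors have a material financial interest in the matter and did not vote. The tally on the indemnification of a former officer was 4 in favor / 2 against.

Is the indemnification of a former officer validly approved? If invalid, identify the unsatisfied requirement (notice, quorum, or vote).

Invalid — notice requirement not satisfied.

Notice: 2 business days given; 4 required (2 < 4). Not satisfied.
Quorum: 10 present, but the 4 interested directors do not count, leaving 6. Quorum is 6. Satisfied.
Vote: the indemnification of a former officer requires two-thirds of the disinterested directors present (10 − 4 = 6). 2/3 of 6 = 4, so 4 affirmative votes are needed; 4 voted in favor. Satisfied.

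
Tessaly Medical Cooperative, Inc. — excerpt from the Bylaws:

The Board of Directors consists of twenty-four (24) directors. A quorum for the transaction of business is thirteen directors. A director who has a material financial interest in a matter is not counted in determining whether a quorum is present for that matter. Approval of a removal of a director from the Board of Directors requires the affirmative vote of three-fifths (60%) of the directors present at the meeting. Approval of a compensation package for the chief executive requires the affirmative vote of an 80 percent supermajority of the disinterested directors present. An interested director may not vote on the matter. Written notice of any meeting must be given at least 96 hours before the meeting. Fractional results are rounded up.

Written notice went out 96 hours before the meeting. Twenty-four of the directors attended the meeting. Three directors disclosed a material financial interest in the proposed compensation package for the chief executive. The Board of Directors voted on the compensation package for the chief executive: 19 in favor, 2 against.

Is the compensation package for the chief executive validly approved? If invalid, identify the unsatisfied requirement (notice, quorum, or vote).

Valid — all requirements satisfied.

Notice: 96 hours given; 96 required (96 ≥ 96). Satisfied.
Quorum: 24 present, but the 3 interested directors do not count, leaving 21. Quorum is 13. Satisfied.
Vote: the compensation package for the chief executive requires four-fifths of the disinterested directors present (24 − 3 = 21). 4/5 of 21 = 16.80, rounded up to 17, so 17 affirmative votes are needed; 19 voted in favor. Satisfied.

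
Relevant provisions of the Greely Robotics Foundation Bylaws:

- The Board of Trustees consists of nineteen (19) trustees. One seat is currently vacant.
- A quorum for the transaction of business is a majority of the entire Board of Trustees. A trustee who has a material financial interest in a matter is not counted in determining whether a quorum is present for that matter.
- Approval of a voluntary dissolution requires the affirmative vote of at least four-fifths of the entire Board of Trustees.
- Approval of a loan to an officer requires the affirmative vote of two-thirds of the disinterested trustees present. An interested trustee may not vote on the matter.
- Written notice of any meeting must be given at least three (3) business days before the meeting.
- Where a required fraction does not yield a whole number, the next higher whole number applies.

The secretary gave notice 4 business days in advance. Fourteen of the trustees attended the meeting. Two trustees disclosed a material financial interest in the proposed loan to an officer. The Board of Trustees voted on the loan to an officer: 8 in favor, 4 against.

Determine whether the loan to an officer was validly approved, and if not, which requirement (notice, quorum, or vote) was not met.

Valid — all requirements satisfied.

Notice: 4 business days given; 3 required (4 ≥ 3). Satisfied.
Quorum: 14 present, but the 2 interested trustees do not count, leaving 12. Quorum is 10. Satisfied.
Vote: the loan to an officer requires two-thirds of the disinterested trustees present (14 − 2 = 12). 2/3 of 12 = 8, so 8 affirmative votes are needed; 8 voted in favor. Satisfied.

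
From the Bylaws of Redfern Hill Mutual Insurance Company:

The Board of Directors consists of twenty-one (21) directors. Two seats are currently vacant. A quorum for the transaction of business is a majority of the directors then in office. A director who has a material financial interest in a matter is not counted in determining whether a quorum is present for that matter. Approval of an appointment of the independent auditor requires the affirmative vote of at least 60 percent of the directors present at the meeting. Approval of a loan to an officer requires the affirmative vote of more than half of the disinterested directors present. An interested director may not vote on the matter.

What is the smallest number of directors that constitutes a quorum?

A majority of 19 is 10.

10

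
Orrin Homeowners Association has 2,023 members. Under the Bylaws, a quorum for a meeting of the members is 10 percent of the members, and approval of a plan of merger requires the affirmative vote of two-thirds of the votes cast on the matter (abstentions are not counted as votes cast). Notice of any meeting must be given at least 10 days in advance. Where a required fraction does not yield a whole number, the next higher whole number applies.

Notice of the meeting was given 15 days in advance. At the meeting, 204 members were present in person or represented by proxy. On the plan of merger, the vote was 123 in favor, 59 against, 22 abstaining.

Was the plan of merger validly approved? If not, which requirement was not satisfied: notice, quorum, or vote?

Valid — all requirements satisfied.

Notice: 15 days given; 10 required. Satisfied.
Quorum: 10% of 2,023 = 202.30, rounded up to 203; 204 present. Satisfied.
Vote: requires two-thirds of the votes cast (204 − 22 abstaining = 182); 2/3 of 182 = 121.33, rounded up to 122, so 122 needed; 123 in favor. Satisfied.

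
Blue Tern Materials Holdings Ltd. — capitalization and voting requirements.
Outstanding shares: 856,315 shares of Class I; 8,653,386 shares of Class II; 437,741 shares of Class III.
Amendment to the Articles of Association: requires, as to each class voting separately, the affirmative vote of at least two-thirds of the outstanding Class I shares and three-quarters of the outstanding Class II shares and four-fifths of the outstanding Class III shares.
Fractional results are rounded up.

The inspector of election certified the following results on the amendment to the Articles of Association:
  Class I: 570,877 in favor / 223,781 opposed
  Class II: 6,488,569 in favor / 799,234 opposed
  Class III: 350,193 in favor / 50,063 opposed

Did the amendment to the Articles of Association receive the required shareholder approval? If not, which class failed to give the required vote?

Not approved — the Class II shares did not give the required vote.

Class I: 2/3 of 856315 = 570876.67, rounded up to 570877; 570,877 required, 570,877 in favor — approved.
Class II: 3/4 of 8653386 = 6490039.50, rounded up to 6490040; 6,490,040 required, 6,488,569 in favor — not approved.
Class III: 4/5 of 437741 = 350192.80, rounded up to 350193; 350,193 required, 350,193 in favor — approved.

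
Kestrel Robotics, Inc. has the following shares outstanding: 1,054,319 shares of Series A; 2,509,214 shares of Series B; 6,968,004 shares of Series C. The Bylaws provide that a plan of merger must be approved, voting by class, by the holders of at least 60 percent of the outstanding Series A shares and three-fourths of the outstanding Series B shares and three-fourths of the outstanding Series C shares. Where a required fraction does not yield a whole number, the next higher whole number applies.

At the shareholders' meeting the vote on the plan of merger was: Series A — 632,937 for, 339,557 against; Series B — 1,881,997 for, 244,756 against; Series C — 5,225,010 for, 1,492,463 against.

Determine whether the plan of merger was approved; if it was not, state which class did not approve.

Not approved — the Series C shares did not give the required vote.

Series A: 3/5 of 1054319 = 632591.40, rounded up to 632592; 632,592 required, 632,937 in favor — approved.
Series B: 3/4 of 2509214 = 1881910.50, rounded up to 1881911; 1,881,911 required, 1,881,997 in favor — approved.
Series C: 3/4 of 6968004 = 5226003; 5,226,003 required, 5,225,010 in favor — not approved.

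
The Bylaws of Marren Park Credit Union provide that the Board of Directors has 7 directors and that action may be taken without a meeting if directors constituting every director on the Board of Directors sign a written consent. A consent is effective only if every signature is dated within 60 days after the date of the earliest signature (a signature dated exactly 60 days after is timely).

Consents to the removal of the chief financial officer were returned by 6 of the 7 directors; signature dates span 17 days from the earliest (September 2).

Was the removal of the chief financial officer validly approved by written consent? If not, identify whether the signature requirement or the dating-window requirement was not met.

Not effective — insufficient signatures.

Signatures required: the unanimous vote of 7 — unanimous means all 7, so 7 needed; 6 signed. Insufficient.
Dating window: the latest signature is 17 days after the earliest; the limit is 60 days. Within the window.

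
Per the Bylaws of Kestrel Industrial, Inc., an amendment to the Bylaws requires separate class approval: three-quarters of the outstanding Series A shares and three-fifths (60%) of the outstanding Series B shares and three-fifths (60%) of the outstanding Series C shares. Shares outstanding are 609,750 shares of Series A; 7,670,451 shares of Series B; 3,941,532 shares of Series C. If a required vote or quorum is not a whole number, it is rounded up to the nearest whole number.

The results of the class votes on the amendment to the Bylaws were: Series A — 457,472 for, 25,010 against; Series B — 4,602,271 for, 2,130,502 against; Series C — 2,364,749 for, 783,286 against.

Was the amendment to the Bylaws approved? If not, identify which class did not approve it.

Series A: 3/4 of 609750 = 457312.50, rounded up to 457313; 457,313 required, 457,472 in favor — approved.
Series B: 3/5 of 7670451 = 4602270.60, rounded up to 4602271; 4,602,271 required, 4,602,271 in favor — approved.
Series C: 3/5 of 3941532 = 2364919.20, rounded up to 2364920; 2,364,920 required, 2,364,749 in favor — not approved.

Not approved — the Series C shares did not give the required vote.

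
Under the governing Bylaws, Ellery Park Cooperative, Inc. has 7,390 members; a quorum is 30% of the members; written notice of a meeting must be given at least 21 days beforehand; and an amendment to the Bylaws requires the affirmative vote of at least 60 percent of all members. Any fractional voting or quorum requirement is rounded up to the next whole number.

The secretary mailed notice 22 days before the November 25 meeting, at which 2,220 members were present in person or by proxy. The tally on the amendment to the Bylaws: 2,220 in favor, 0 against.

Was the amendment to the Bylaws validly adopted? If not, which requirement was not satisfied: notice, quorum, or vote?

Invalid — vote requirement not satisfied.

Notice: 22 days given; 21 required. Satisfied.
Quorum: 30% of 7,390 = 2,217; 2,220 present. Satisfied.
Vote: requires three-fifths of all members (7,390); 3/5 of 7390 = 4434, so 4,434 needed; 2,220 in favor. Not satisfied.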